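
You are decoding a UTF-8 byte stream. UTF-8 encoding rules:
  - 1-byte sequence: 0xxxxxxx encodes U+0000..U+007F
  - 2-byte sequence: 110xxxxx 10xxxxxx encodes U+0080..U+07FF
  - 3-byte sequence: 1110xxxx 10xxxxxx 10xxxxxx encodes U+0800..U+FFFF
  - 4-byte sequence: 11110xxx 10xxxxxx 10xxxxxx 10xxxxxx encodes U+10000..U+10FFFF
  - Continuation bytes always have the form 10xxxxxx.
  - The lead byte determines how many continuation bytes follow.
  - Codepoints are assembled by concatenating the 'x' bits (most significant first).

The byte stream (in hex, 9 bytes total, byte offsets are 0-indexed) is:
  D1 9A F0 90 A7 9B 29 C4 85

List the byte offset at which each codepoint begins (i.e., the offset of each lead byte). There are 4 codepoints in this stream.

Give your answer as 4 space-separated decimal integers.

Answer: 0 2 6 7

Derivation:
Byte[0]=D1: 2-byte lead, need 1 cont bytes. acc=0x11
Byte[1]=9A: continuation. acc=(acc<<6)|0x1A=0x45A
Completed: cp=U+045A (starts at byte 0)
Byte[2]=F0: 4-byte lead, need 3 cont bytes. acc=0x0
Byte[3]=90: continuation. acc=(acc<<6)|0x10=0x10
Byte[4]=A7: continuation. acc=(acc<<6)|0x27=0x427
Byte[5]=9B: continuation. acc=(acc<<6)|0x1B=0x109DB
Completed: cp=U+109DB (starts at byte 2)
Byte[6]=29: 1-byte ASCII. cp=U+0029
Byte[7]=C4: 2-byte lead, need 1 cont bytes. acc=0x4
Byte[8]=85: continuation. acc=(acc<<6)|0x05=0x105
Completed: cp=U+0105 (starts at byte 7)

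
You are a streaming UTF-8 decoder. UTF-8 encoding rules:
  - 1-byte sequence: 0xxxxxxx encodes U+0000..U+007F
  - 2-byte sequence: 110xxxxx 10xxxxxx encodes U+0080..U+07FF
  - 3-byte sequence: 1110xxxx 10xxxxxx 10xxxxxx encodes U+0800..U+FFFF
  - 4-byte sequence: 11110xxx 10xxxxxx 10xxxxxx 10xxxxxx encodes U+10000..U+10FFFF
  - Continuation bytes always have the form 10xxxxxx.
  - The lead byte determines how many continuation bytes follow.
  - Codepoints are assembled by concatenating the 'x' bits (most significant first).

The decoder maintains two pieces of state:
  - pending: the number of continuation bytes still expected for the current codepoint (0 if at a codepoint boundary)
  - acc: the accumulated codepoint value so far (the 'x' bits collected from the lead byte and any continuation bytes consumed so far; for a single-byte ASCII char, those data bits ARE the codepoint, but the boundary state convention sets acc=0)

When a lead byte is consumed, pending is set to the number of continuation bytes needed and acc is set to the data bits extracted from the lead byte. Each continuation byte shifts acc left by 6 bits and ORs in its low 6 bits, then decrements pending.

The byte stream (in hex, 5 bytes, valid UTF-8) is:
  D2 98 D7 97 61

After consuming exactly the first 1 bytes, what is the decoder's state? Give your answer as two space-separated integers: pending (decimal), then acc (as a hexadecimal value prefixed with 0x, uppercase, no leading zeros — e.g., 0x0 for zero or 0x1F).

Byte[0]=D2: 2-byte lead. pending=1, acc=0x12

Answer: 1 0x12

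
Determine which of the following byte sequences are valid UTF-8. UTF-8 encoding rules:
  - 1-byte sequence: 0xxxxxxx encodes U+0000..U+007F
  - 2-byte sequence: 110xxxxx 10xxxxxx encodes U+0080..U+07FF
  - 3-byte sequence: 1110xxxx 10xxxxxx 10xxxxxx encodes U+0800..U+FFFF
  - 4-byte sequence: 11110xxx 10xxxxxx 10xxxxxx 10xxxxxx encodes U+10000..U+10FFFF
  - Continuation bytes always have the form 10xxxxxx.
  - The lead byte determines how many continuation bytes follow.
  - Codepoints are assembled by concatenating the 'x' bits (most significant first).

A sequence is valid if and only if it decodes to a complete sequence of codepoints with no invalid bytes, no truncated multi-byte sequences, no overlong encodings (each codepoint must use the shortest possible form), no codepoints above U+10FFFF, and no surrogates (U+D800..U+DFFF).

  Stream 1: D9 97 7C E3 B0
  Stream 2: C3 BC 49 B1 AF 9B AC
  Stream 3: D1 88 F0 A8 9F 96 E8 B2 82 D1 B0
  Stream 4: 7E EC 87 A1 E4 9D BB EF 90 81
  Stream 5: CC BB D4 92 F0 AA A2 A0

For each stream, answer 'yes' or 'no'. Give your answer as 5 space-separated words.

Stream 1: error at byte offset 5. INVALID
Stream 2: error at byte offset 3. INVALID
Stream 3: decodes cleanly. VALID
Stream 4: decodes cleanly. VALID
Stream 5: decodes cleanly. VALID

Answer: no no yes yes yes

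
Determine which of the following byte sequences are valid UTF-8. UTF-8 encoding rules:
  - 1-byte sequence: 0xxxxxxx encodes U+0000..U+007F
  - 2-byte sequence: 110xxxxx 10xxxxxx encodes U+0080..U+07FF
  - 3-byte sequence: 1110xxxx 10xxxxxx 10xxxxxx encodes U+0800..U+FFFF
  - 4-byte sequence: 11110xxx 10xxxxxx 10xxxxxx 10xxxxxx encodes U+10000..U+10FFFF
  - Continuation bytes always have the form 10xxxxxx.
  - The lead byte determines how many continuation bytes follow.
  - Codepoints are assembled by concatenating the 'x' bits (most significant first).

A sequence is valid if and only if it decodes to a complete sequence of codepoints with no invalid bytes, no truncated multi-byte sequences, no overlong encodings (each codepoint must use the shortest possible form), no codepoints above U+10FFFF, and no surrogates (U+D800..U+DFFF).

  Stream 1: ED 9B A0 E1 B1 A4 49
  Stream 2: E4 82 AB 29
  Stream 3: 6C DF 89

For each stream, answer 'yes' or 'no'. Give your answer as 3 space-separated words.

Answer: yes yes yes

Derivation:
Stream 1: decodes cleanly. VALID
Stream 2: decodes cleanly. VALID
Stream 3: decodes cleanly. VALID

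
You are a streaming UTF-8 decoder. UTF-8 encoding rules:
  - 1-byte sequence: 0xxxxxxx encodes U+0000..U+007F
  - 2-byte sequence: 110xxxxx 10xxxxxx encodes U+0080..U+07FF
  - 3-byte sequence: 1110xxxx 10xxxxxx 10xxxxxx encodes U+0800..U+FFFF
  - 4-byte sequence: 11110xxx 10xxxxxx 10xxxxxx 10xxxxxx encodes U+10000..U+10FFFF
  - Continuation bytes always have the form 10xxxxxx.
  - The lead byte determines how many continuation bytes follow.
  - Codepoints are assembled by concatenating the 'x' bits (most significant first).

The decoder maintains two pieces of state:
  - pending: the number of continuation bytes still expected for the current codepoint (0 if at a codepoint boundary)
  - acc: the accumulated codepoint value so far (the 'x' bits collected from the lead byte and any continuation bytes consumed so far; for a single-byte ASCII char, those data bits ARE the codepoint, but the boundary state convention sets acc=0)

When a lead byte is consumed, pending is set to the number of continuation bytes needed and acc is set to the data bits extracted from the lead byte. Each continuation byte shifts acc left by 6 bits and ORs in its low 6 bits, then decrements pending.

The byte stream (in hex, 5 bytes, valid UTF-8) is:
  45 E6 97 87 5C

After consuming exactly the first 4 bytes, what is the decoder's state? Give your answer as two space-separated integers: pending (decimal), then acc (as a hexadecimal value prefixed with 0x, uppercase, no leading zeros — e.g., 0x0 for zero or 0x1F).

Byte[0]=45: 1-byte. pending=0, acc=0x0
Byte[1]=E6: 3-byte lead. pending=2, acc=0x6
Byte[2]=97: continuation. acc=(acc<<6)|0x17=0x197, pending=1
Byte[3]=87: continuation. acc=(acc<<6)|0x07=0x65C7, pending=0

Answer: 0 0x65C7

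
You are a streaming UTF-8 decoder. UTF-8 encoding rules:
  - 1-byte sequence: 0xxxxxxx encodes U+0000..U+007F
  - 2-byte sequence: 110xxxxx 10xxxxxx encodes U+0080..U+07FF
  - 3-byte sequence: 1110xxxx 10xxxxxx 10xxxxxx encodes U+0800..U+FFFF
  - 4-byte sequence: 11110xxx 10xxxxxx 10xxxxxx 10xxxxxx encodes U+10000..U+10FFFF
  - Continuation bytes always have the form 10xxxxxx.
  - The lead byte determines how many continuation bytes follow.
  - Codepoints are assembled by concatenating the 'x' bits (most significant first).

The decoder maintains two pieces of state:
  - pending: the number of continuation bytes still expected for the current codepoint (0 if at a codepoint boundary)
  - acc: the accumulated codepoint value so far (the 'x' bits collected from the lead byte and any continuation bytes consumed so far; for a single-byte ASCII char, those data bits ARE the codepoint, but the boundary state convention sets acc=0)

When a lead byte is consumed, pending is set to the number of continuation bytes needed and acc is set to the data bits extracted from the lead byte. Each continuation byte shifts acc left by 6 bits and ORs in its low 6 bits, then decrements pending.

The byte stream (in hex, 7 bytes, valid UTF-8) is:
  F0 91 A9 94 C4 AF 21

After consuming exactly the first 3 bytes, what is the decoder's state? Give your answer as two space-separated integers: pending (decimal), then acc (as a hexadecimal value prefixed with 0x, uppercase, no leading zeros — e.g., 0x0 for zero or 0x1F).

Answer: 1 0x469

Derivation:
Byte[0]=F0: 4-byte lead. pending=3, acc=0x0
Byte[1]=91: continuation. acc=(acc<<6)|0x11=0x11, pending=2
Byte[2]=A9: continuation. acc=(acc<<6)|0x29=0x469, pending=1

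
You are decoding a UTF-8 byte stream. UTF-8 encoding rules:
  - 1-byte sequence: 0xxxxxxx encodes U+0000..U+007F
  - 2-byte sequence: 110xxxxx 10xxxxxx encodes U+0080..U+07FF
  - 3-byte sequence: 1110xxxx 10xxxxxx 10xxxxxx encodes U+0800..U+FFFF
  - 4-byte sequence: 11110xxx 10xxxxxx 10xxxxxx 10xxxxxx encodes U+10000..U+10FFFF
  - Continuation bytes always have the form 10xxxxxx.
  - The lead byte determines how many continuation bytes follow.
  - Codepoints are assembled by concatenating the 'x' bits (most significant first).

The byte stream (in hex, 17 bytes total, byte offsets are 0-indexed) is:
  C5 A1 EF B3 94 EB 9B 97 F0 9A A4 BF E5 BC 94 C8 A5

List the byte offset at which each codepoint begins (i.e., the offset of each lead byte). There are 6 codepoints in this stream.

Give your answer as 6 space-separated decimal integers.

Byte[0]=C5: 2-byte lead, need 1 cont bytes. acc=0x5
Byte[1]=A1: continuation. acc=(acc<<6)|0x21=0x161
Completed: cp=U+0161 (starts at byte 0)
Byte[2]=EF: 3-byte lead, need 2 cont bytes. acc=0xF
Byte[3]=B3: continuation. acc=(acc<<6)|0x33=0x3F3
Byte[4]=94: continuation. acc=(acc<<6)|0x14=0xFCD4
Completed: cp=U+FCD4 (starts at byte 2)
Byte[5]=EB: 3-byte lead, need 2 cont bytes. acc=0xB
Byte[6]=9B: continuation. acc=(acc<<6)|0x1B=0x2DB
Byte[7]=97: continuation. acc=(acc<<6)|0x17=0xB6D7
Completed: cp=U+B6D7 (starts at byte 5)
Byte[8]=F0: 4-byte lead, need 3 cont bytes. acc=0x0
Byte[9]=9A: continuation. acc=(acc<<6)|0x1A=0x1A
Byte[10]=A4: continuation. acc=(acc<<6)|0x24=0x6A4
Byte[11]=BF: continuation. acc=(acc<<6)|0x3F=0x1A93F
Completed: cp=U+1A93F (starts at byte 8)
Byte[12]=E5: 3-byte lead, need 2 cont bytes. acc=0x5
Byte[13]=BC: continuation. acc=(acc<<6)|0x3C=0x17C
Byte[14]=94: continuation. acc=(acc<<6)|0x14=0x5F14
Completed: cp=U+5F14 (starts at byte 12)
Byte[15]=C8: 2-byte lead, need 1 cont bytes. acc=0x8
Byte[16]=A5: continuation. acc=(acc<<6)|0x25=0x225
Completed: cp=U+0225 (starts at byte 15)

Answer: 0 2 5 8 12 15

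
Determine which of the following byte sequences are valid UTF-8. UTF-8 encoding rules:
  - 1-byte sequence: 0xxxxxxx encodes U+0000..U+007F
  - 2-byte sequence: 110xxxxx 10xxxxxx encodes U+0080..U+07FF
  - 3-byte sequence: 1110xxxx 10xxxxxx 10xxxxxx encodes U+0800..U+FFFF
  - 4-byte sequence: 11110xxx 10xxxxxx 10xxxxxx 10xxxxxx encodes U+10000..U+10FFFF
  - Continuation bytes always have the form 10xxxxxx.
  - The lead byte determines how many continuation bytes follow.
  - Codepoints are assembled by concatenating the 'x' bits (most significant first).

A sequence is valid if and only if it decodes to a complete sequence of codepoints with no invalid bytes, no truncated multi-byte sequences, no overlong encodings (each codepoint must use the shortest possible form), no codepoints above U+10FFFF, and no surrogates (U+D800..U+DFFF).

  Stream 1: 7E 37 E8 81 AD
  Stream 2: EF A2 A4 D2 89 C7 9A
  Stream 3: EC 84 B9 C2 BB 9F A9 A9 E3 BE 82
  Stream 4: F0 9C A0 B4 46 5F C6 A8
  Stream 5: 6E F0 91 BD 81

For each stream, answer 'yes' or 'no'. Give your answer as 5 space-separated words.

Answer: yes yes no yes yes

Derivation:
Stream 1: decodes cleanly. VALID
Stream 2: decodes cleanly. VALID
Stream 3: error at byte offset 5. INVALID
Stream 4: decodes cleanly. VALID
Stream 5: decodes cleanly. VALID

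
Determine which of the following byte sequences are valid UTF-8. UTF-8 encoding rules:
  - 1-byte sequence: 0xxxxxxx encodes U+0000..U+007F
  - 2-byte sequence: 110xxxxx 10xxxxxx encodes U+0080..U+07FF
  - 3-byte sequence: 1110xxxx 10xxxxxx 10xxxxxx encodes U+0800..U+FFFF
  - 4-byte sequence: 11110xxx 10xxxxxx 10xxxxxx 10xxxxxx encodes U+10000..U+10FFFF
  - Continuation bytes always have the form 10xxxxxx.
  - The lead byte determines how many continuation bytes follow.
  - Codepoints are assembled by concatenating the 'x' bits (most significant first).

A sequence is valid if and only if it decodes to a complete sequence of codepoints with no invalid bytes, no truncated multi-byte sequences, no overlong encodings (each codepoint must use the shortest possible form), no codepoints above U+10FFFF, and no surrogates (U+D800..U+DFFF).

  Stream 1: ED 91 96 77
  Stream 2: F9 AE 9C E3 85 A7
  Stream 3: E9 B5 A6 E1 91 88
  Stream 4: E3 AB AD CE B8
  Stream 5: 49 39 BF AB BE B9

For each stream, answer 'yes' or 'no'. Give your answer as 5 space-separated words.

Answer: yes no yes yes no

Derivation:
Stream 1: decodes cleanly. VALID
Stream 2: error at byte offset 0. INVALID
Stream 3: decodes cleanly. VALID
Stream 4: decodes cleanly. VALID
Stream 5: error at byte offset 2. INVALID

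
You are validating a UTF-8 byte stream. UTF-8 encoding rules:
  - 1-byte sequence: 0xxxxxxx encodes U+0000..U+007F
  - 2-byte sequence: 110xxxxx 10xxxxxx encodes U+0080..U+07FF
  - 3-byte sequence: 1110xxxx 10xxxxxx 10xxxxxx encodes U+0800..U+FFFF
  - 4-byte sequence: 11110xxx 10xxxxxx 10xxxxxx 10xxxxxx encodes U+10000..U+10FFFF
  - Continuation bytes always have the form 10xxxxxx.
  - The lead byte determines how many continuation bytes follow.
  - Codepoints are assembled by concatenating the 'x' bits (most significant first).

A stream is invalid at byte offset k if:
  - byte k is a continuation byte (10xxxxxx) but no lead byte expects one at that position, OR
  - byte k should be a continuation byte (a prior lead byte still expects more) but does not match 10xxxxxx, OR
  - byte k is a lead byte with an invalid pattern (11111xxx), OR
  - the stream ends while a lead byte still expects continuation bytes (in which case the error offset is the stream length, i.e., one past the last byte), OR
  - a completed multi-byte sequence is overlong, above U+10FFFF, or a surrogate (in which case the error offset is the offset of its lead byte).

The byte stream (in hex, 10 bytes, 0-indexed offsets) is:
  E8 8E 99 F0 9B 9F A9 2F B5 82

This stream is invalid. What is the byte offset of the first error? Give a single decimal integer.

Answer: 8

Derivation:
Byte[0]=E8: 3-byte lead, need 2 cont bytes. acc=0x8
Byte[1]=8E: continuation. acc=(acc<<6)|0x0E=0x20E
Byte[2]=99: continuation. acc=(acc<<6)|0x19=0x8399
Completed: cp=U+8399 (starts at byte 0)
Byte[3]=F0: 4-byte lead, need 3 cont bytes. acc=0x0
Byte[4]=9B: continuation. acc=(acc<<6)|0x1B=0x1B
Byte[5]=9F: continuation. acc=(acc<<6)|0x1F=0x6DF
Byte[6]=A9: continuation. acc=(acc<<6)|0x29=0x1B7E9
Completed: cp=U+1B7E9 (starts at byte 3)
Byte[7]=2F: 1-byte ASCII. cp=U+002F
Byte[8]=B5: INVALID lead byte (not 0xxx/110x/1110/11110)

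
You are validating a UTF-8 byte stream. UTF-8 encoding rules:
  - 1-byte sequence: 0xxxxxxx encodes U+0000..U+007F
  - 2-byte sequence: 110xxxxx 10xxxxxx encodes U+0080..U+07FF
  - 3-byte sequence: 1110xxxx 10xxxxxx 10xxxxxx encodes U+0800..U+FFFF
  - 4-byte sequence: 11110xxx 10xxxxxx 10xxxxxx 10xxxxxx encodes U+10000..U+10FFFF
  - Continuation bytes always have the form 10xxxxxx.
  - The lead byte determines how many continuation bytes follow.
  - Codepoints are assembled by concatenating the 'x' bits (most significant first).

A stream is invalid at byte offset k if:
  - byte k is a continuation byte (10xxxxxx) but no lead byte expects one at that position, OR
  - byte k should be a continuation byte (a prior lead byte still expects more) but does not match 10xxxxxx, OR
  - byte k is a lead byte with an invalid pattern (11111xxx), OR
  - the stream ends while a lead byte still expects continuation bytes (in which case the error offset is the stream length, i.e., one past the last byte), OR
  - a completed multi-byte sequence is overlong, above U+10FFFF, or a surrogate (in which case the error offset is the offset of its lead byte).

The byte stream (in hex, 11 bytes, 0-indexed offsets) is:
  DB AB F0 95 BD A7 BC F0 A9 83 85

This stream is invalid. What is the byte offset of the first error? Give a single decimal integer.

Answer: 6

Derivation:
Byte[0]=DB: 2-byte lead, need 1 cont bytes. acc=0x1B
Byte[1]=AB: continuation. acc=(acc<<6)|0x2B=0x6EB
Completed: cp=U+06EB (starts at byte 0)
Byte[2]=F0: 4-byte lead, need 3 cont bytes. acc=0x0
Byte[3]=95: continuation. acc=(acc<<6)|0x15=0x15
Byte[4]=BD: continuation. acc=(acc<<6)|0x3D=0x57D
Byte[5]=A7: continuation. acc=(acc<<6)|0x27=0x15F67
Completed: cp=U+15F67 (starts at byte 2)
Byte[6]=BC: INVALID lead byte (not 0xxx/110x/1110/11110)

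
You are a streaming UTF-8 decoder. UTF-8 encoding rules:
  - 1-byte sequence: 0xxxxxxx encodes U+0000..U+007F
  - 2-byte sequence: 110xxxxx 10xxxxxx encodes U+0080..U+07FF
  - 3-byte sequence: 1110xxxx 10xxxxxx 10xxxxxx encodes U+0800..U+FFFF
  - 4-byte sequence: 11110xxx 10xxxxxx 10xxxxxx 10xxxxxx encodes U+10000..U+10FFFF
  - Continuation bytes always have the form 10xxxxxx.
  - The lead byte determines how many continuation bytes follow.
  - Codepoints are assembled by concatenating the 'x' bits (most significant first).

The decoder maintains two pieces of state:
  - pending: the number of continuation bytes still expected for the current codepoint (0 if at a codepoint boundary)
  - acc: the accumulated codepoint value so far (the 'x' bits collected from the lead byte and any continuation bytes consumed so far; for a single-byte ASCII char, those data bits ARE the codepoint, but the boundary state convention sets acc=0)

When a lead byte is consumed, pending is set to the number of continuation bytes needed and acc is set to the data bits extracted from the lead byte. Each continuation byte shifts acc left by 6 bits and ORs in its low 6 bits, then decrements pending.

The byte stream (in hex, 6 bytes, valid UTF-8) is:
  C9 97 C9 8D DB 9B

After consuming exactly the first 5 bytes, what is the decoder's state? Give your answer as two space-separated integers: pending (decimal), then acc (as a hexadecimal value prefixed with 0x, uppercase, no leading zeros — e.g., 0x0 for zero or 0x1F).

Answer: 1 0x1B

Derivation:
Byte[0]=C9: 2-byte lead. pending=1, acc=0x9
Byte[1]=97: continuation. acc=(acc<<6)|0x17=0x257, pending=0
Byte[2]=C9: 2-byte lead. pending=1, acc=0x9
Byte[3]=8D: continuation. acc=(acc<<6)|0x0D=0x24D, pending=0
Byte[4]=DB: 2-byte lead. pending=1, acc=0x1B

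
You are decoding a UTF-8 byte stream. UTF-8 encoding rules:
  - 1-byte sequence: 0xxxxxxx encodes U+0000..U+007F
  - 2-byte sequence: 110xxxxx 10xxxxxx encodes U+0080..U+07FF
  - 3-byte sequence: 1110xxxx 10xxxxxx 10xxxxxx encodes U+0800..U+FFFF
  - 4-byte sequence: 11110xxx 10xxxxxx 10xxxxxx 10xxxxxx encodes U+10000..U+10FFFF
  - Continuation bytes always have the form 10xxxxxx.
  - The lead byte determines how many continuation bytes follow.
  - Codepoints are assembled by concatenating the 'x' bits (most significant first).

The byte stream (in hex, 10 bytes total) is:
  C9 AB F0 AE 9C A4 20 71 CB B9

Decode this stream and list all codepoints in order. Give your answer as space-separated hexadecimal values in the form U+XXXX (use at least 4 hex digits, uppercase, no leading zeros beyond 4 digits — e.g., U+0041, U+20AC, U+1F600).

Answer: U+026B U+2E724 U+0020 U+0071 U+02F9

Derivation:
Byte[0]=C9: 2-byte lead, need 1 cont bytes. acc=0x9
Byte[1]=AB: continuation. acc=(acc<<6)|0x2B=0x26B
Completed: cp=U+026B (starts at byte 0)
Byte[2]=F0: 4-byte lead, need 3 cont bytes. acc=0x0
Byte[3]=AE: continuation. acc=(acc<<6)|0x2E=0x2E
Byte[4]=9C: continuation. acc=(acc<<6)|0x1C=0xB9C
Byte[5]=A4: continuation. acc=(acc<<6)|0x24=0x2E724
Completed: cp=U+2E724 (starts at byte 2)
Byte[6]=20: 1-byte ASCII. cp=U+0020
Byte[7]=71: 1-byte ASCII. cp=U+0071
Byte[8]=CB: 2-byte lead, need 1 cont bytes. acc=0xB
Byte[9]=B9: continuation. acc=(acc<<6)|0x39=0x2F9
Completed: cp=U+02F9 (starts at byte 8)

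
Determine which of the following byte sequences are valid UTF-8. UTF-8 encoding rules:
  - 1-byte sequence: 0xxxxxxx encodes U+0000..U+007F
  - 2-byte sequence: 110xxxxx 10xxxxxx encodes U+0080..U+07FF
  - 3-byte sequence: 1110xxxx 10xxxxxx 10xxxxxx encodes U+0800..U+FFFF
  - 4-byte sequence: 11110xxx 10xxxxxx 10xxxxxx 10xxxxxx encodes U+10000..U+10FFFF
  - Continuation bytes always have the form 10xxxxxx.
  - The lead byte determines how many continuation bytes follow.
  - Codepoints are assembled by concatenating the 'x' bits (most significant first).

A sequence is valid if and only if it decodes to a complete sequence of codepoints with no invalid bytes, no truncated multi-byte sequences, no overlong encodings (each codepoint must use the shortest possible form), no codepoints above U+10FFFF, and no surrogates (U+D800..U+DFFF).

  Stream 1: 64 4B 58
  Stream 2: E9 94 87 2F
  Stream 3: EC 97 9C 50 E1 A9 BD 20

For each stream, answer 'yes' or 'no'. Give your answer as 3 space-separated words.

Answer: yes yes yes

Derivation:
Stream 1: decodes cleanly. VALID
Stream 2: decodes cleanly. VALID
Stream 3: decodes cleanly. VALID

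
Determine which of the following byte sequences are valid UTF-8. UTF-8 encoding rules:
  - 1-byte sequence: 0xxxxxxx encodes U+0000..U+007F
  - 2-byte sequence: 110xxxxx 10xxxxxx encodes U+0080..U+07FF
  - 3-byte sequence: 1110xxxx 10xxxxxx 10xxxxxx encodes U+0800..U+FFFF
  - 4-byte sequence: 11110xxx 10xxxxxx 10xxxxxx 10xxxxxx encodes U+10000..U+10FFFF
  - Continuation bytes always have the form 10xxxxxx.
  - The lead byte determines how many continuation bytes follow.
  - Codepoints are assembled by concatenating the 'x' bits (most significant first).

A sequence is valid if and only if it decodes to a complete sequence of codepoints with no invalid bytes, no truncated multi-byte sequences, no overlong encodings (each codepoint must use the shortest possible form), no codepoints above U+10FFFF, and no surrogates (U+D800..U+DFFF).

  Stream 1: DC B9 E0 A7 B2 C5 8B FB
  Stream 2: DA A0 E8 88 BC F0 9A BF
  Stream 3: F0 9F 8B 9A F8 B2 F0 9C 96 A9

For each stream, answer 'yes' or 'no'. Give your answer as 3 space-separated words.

Answer: no no no

Derivation:
Stream 1: error at byte offset 7. INVALID
Stream 2: error at byte offset 8. INVALID
Stream 3: error at byte offset 4. INVALID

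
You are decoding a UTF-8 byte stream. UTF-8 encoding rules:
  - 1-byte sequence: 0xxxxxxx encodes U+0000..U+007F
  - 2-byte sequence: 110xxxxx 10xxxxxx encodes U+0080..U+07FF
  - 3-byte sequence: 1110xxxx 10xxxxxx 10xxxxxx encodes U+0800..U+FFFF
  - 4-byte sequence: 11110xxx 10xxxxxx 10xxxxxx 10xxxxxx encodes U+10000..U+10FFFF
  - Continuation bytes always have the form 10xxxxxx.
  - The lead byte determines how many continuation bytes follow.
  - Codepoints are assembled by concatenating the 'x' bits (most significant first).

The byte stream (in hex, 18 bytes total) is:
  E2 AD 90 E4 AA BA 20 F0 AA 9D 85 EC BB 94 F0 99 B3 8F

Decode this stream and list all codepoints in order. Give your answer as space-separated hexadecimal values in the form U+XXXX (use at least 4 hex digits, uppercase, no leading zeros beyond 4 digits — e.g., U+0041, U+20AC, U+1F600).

Answer: U+2B50 U+4ABA U+0020 U+2A745 U+CED4 U+19CCF

Derivation:
Byte[0]=E2: 3-byte lead, need 2 cont bytes. acc=0x2
Byte[1]=AD: continuation. acc=(acc<<6)|0x2D=0xAD
Byte[2]=90: continuation. acc=(acc<<6)|0x10=0x2B50
Completed: cp=U+2B50 (starts at byte 0)
Byte[3]=E4: 3-byte lead, need 2 cont bytes. acc=0x4
Byte[4]=AA: continuation. acc=(acc<<6)|0x2A=0x12A
Byte[5]=BA: continuation. acc=(acc<<6)|0x3A=0x4ABA
Completed: cp=U+4ABA (starts at byte 3)
Byte[6]=20: 1-byte ASCII. cp=U+0020
Byte[7]=F0: 4-byte lead, need 3 cont bytes. acc=0x0
Byte[8]=AA: continuation. acc=(acc<<6)|0x2A=0x2A
Byte[9]=9D: continuation. acc=(acc<<6)|0x1D=0xA9D
Byte[10]=85: continuation. acc=(acc<<6)|0x05=0x2A745
Completed: cp=U+2A745 (starts at byte 7)
Byte[11]=EC: 3-byte lead, need 2 cont bytes. acc=0xC
Byte[12]=BB: continuation. acc=(acc<<6)|0x3B=0x33B
Byte[13]=94: continuation. acc=(acc<<6)|0x14=0xCED4
Completed: cp=U+CED4 (starts at byte 11)
Byte[14]=F0: 4-byte lead, need 3 cont bytes. acc=0x0
Byte[15]=99: continuation. acc=(acc<<6)|0x19=0x19
Byte[16]=B3: continuation. acc=(acc<<6)|0x33=0x673
Byte[17]=8F: continuation. acc=(acc<<6)|0x0F=0x19CCF
Completed: cp=U+19CCF (starts at byte 14)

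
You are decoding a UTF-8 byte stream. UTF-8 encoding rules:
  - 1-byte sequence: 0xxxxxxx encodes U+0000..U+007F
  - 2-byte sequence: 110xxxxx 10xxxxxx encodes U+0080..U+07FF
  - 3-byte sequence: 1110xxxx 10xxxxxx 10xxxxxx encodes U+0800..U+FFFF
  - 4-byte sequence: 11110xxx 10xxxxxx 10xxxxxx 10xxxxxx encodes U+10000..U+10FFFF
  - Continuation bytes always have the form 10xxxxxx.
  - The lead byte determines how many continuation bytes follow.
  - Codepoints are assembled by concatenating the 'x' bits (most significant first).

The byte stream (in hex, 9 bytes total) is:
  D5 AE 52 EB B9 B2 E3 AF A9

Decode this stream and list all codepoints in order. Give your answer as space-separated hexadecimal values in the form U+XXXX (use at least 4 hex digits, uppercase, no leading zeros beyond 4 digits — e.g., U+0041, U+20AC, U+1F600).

Answer: U+056E U+0052 U+BE72 U+3BE9

Derivation:
Byte[0]=D5: 2-byte lead, need 1 cont bytes. acc=0x15
Byte[1]=AE: continuation. acc=(acc<<6)|0x2E=0x56E
Completed: cp=U+056E (starts at byte 0)
Byte[2]=52: 1-byte ASCII. cp=U+0052
Byte[3]=EB: 3-byte lead, need 2 cont bytes. acc=0xB
Byte[4]=B9: continuation. acc=(acc<<6)|0x39=0x2F9
Byte[5]=B2: continuation. acc=(acc<<6)|0x32=0xBE72
Completed: cp=U+BE72 (starts at byte 3)
Byte[6]=E3: 3-byte lead, need 2 cont bytes. acc=0x3
Byte[7]=AF: continuation. acc=(acc<<6)|0x2F=0xEF
Byte[8]=A9: continuation. acc=(acc<<6)|0x29=0x3BE9
Completed: cp=U+3BE9 (starts at byte 6)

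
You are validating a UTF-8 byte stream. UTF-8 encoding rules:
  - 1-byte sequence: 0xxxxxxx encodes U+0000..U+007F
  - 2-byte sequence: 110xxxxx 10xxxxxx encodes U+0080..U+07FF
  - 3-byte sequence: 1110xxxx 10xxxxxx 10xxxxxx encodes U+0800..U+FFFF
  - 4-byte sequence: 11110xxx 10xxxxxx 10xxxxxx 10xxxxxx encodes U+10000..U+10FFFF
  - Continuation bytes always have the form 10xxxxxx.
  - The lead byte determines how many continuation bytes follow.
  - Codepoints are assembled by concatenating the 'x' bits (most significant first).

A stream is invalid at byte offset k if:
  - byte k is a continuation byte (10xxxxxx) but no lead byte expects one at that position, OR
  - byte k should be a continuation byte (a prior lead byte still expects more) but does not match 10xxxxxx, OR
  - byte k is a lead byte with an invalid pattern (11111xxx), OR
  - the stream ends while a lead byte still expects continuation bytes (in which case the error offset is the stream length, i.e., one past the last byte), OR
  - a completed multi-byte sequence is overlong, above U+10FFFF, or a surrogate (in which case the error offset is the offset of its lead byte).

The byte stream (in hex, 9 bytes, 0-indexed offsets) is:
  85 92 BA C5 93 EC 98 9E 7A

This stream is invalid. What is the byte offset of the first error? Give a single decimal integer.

Byte[0]=85: INVALID lead byte (not 0xxx/110x/1110/11110)

Answer: 0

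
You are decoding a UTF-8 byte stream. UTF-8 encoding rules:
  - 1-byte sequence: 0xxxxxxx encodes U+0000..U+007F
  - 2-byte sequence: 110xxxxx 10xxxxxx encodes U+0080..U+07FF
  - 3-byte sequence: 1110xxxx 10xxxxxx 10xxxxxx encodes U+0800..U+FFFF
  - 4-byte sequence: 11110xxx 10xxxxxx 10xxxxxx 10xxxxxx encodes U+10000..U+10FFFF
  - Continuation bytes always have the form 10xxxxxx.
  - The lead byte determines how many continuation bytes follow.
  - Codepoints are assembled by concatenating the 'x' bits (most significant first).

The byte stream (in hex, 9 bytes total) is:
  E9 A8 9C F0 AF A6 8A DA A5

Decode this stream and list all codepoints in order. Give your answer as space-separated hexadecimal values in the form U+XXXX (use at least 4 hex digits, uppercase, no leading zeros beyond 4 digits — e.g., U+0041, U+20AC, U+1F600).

Byte[0]=E9: 3-byte lead, need 2 cont bytes. acc=0x9
Byte[1]=A8: continuation. acc=(acc<<6)|0x28=0x268
Byte[2]=9C: continuation. acc=(acc<<6)|0x1C=0x9A1C
Completed: cp=U+9A1C (starts at byte 0)
Byte[3]=F0: 4-byte lead, need 3 cont bytes. acc=0x0
Byte[4]=AF: continuation. acc=(acc<<6)|0x2F=0x2F
Byte[5]=A6: continuation. acc=(acc<<6)|0x26=0xBE6
Byte[6]=8A: continuation. acc=(acc<<6)|0x0A=0x2F98A
Completed: cp=U+2F98A (starts at byte 3)
Byte[7]=DA: 2-byte lead, need 1 cont bytes. acc=0x1A
Byte[8]=A5: continuation. acc=(acc<<6)|0x25=0x6A5
Completed: cp=U+06A5 (starts at byte 7)

Answer: U+9A1C U+2F98A U+06A5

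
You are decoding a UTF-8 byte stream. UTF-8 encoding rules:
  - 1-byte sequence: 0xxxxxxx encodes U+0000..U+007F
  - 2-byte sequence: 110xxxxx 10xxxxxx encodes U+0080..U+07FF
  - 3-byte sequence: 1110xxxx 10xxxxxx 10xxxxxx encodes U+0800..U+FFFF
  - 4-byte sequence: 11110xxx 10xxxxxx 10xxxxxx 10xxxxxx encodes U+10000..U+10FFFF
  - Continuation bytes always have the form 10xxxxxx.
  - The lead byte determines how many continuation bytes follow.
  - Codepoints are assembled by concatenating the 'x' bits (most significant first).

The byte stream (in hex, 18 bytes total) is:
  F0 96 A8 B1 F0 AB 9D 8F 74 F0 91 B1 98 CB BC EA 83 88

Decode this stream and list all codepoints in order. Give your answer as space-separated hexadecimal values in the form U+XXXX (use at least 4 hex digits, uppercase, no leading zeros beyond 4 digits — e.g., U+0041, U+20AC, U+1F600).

Byte[0]=F0: 4-byte lead, need 3 cont bytes. acc=0x0
Byte[1]=96: continuation. acc=(acc<<6)|0x16=0x16
Byte[2]=A8: continuation. acc=(acc<<6)|0x28=0x5A8
Byte[3]=B1: continuation. acc=(acc<<6)|0x31=0x16A31
Completed: cp=U+16A31 (starts at byte 0)
Byte[4]=F0: 4-byte lead, need 3 cont bytes. acc=0x0
Byte[5]=AB: continuation. acc=(acc<<6)|0x2B=0x2B
Byte[6]=9D: continuation. acc=(acc<<6)|0x1D=0xADD
Byte[7]=8F: continuation. acc=(acc<<6)|0x0F=0x2B74F
Completed: cp=U+2B74F (starts at byte 4)
Byte[8]=74: 1-byte ASCII. cp=U+0074
Byte[9]=F0: 4-byte lead, need 3 cont bytes. acc=0x0
Byte[10]=91: continuation. acc=(acc<<6)|0x11=0x11
Byte[11]=B1: continuation. acc=(acc<<6)|0x31=0x471
Byte[12]=98: continuation. acc=(acc<<6)|0x18=0x11C58
Completed: cp=U+11C58 (starts at byte 9)
Byte[13]=CB: 2-byte lead, need 1 cont bytes. acc=0xB
Byte[14]=BC: continuation. acc=(acc<<6)|0x3C=0x2FC
Completed: cp=U+02FC (starts at byte 13)
Byte[15]=EA: 3-byte lead, need 2 cont bytes. acc=0xA
Byte[16]=83: continuation. acc=(acc<<6)|0x03=0x283
Byte[17]=88: continuation. acc=(acc<<6)|0x08=0xA0C8
Completed: cp=U+A0C8 (starts at byte 15)

Answer: U+16A31 U+2B74F U+0074 U+11C58 U+02FC U+A0C8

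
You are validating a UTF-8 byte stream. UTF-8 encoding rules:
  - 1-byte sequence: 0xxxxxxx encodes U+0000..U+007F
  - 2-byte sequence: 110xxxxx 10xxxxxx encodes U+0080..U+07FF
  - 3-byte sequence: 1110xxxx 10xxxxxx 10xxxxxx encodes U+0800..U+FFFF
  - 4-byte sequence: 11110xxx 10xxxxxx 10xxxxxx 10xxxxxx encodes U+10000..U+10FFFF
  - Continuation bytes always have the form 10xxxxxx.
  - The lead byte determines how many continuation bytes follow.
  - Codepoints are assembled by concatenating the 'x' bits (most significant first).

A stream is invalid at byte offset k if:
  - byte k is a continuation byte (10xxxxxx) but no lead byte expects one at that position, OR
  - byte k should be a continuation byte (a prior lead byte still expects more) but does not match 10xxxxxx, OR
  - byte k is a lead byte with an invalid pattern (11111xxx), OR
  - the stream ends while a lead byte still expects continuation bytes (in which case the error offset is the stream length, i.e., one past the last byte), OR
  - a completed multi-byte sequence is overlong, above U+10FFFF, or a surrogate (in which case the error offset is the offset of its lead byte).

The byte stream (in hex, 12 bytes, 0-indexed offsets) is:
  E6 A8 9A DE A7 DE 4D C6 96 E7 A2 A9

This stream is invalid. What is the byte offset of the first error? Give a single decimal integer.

Byte[0]=E6: 3-byte lead, need 2 cont bytes. acc=0x6
Byte[1]=A8: continuation. acc=(acc<<6)|0x28=0x1A8
Byte[2]=9A: continuation. acc=(acc<<6)|0x1A=0x6A1A
Completed: cp=U+6A1A (starts at byte 0)
Byte[3]=DE: 2-byte lead, need 1 cont bytes. acc=0x1E
Byte[4]=A7: continuation. acc=(acc<<6)|0x27=0x7A7
Completed: cp=U+07A7 (starts at byte 3)
Byte[5]=DE: 2-byte lead, need 1 cont bytes. acc=0x1E
Byte[6]=4D: expected 10xxxxxx continuation. INVALID

Answer: 6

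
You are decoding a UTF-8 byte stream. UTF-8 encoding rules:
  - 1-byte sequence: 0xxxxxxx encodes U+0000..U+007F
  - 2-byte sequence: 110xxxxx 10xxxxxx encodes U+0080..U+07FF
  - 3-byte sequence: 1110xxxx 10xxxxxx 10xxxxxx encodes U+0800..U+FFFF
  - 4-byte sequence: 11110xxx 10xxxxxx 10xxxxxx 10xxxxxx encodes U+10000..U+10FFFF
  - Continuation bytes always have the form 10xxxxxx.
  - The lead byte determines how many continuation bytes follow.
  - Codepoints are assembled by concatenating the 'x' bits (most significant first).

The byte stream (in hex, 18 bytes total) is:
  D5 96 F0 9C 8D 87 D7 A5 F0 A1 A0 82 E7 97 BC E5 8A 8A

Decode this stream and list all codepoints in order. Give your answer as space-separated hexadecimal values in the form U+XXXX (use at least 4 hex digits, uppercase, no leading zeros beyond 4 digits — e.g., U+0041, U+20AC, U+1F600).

Byte[0]=D5: 2-byte lead, need 1 cont bytes. acc=0x15
Byte[1]=96: continuation. acc=(acc<<6)|0x16=0x556
Completed: cp=U+0556 (starts at byte 0)
Byte[2]=F0: 4-byte lead, need 3 cont bytes. acc=0x0
Byte[3]=9C: continuation. acc=(acc<<6)|0x1C=0x1C
Byte[4]=8D: continuation. acc=(acc<<6)|0x0D=0x70D
Byte[5]=87: continuation. acc=(acc<<6)|0x07=0x1C347
Completed: cp=U+1C347 (starts at byte 2)
Byte[6]=D7: 2-byte lead, need 1 cont bytes. acc=0x17
Byte[7]=A5: continuation. acc=(acc<<6)|0x25=0x5E5
Completed: cp=U+05E5 (starts at byte 6)
Byte[8]=F0: 4-byte lead, need 3 cont bytes. acc=0x0
Byte[9]=A1: continuation. acc=(acc<<6)|0x21=0x21
Byte[10]=A0: continuation. acc=(acc<<6)|0x20=0x860
Byte[11]=82: continuation. acc=(acc<<6)|0x02=0x21802
Completed: cp=U+21802 (starts at byte 8)
Byte[12]=E7: 3-byte lead, need 2 cont bytes. acc=0x7
Byte[13]=97: continuation. acc=(acc<<6)|0x17=0x1D7
Byte[14]=BC: continuation. acc=(acc<<6)|0x3C=0x75FC
Completed: cp=U+75FC (starts at byte 12)
Byte[15]=E5: 3-byte lead, need 2 cont bytes. acc=0x5
Byte[16]=8A: continuation. acc=(acc<<6)|0x0A=0x14A
Byte[17]=8A: continuation. acc=(acc<<6)|0x0A=0x528A
Completed: cp=U+528A (starts at byte 15)

Answer: U+0556 U+1C347 U+05E5 U+21802 U+75FC U+528A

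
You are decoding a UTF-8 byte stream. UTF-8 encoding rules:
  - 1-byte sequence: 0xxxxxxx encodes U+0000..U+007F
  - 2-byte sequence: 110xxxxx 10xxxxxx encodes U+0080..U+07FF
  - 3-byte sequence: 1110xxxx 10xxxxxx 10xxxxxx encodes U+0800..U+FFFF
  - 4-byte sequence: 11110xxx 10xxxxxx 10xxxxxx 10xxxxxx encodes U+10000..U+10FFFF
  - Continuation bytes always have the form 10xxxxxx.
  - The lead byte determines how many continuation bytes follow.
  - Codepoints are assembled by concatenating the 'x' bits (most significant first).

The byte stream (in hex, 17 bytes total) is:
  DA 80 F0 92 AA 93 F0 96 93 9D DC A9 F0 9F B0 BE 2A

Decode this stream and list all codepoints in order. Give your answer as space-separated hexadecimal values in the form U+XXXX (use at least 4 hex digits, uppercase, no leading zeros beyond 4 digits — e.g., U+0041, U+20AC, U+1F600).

Answer: U+0680 U+12A93 U+164DD U+0729 U+1FC3E U+002A

Derivation:
Byte[0]=DA: 2-byte lead, need 1 cont bytes. acc=0x1A
Byte[1]=80: continuation. acc=(acc<<6)|0x00=0x680
Completed: cp=U+0680 (starts at byte 0)
Byte[2]=F0: 4-byte lead, need 3 cont bytes. acc=0x0
Byte[3]=92: continuation. acc=(acc<<6)|0x12=0x12
Byte[4]=AA: continuation. acc=(acc<<6)|0x2A=0x4AA
Byte[5]=93: continuation. acc=(acc<<6)|0x13=0x12A93
Completed: cp=U+12A93 (starts at byte 2)
Byte[6]=F0: 4-byte lead, need 3 cont bytes. acc=0x0
Byte[7]=96: continuation. acc=(acc<<6)|0x16=0x16
Byte[8]=93: continuation. acc=(acc<<6)|0x13=0x593
Byte[9]=9D: continuation. acc=(acc<<6)|0x1D=0x164DD
Completed: cp=U+164DD (starts at byte 6)
Byte[10]=DC: 2-byte lead, need 1 cont bytes. acc=0x1C
Byte[11]=A9: continuation. acc=(acc<<6)|0x29=0x729
Completed: cp=U+0729 (starts at byte 10)
Byte[12]=F0: 4-byte lead, need 3 cont bytes. acc=0x0
Byte[13]=9F: continuation. acc=(acc<<6)|0x1F=0x1F
Byte[14]=B0: continuation. acc=(acc<<6)|0x30=0x7F0
Byte[15]=BE: continuation. acc=(acc<<6)|0x3E=0x1FC3E
Completed: cp=U+1FC3E (starts at byte 12)
Byte[16]=2A: 1-byte ASCII. cp=U+002A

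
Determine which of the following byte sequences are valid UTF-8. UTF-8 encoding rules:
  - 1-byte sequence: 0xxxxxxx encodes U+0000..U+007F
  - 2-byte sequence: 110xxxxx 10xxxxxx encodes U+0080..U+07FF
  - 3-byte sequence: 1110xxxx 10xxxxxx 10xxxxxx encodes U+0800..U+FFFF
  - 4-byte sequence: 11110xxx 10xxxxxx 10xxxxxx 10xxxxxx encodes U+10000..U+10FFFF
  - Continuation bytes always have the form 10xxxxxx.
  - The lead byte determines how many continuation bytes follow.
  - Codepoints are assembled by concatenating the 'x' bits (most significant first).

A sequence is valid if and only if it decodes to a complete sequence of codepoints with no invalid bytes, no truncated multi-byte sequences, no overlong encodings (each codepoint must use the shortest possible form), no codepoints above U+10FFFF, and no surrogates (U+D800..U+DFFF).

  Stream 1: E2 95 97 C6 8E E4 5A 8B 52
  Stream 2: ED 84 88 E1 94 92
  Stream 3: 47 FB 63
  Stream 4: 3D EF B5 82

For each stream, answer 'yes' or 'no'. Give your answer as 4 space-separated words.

Stream 1: error at byte offset 6. INVALID
Stream 2: decodes cleanly. VALID
Stream 3: error at byte offset 1. INVALID
Stream 4: decodes cleanly. VALID

Answer: no yes no yes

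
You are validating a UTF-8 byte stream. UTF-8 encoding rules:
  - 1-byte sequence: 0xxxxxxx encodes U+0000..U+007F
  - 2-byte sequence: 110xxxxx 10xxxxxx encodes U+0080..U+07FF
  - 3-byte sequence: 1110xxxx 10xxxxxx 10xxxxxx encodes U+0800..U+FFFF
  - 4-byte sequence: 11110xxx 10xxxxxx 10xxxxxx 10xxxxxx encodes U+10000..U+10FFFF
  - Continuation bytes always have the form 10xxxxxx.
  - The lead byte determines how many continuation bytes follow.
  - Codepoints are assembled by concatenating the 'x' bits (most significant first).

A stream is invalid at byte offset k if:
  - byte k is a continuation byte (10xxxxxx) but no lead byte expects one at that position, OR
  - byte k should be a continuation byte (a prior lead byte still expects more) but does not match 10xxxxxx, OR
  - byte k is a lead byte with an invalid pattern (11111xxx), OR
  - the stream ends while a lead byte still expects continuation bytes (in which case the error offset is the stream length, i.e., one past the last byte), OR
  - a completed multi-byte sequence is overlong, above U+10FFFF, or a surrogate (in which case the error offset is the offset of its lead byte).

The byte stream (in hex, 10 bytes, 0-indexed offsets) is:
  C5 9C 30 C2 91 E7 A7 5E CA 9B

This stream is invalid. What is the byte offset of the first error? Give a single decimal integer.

Byte[0]=C5: 2-byte lead, need 1 cont bytes. acc=0x5
Byte[1]=9C: continuation. acc=(acc<<6)|0x1C=0x15C
Completed: cp=U+015C (starts at byte 0)
Byte[2]=30: 1-byte ASCII. cp=U+0030
Byte[3]=C2: 2-byte lead, need 1 cont bytes. acc=0x2
Byte[4]=91: continuation. acc=(acc<<6)|0x11=0x91
Completed: cp=U+0091 (starts at byte 3)
Byte[5]=E7: 3-byte lead, need 2 cont bytes. acc=0x7
Byte[6]=A7: continuation. acc=(acc<<6)|0x27=0x1E7
Byte[7]=5E: expected 10xxxxxx continuation. INVALID

Answer: 7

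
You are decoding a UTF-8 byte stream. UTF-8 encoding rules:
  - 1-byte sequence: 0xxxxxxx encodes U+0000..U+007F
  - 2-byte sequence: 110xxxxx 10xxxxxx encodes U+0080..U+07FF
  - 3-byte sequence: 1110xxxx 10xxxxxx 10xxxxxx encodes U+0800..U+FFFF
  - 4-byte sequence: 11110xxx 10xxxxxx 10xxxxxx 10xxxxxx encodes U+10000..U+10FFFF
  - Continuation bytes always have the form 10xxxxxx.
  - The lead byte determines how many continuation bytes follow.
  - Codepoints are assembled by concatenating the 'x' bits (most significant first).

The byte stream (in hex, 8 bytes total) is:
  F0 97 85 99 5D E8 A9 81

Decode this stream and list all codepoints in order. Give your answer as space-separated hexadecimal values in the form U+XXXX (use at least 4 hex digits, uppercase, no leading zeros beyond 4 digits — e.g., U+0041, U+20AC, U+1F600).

Answer: U+17159 U+005D U+8A41

Derivation:
Byte[0]=F0: 4-byte lead, need 3 cont bytes. acc=0x0
Byte[1]=97: continuation. acc=(acc<<6)|0x17=0x17
Byte[2]=85: continuation. acc=(acc<<6)|0x05=0x5C5
Byte[3]=99: continuation. acc=(acc<<6)|0x19=0x17159
Completed: cp=U+17159 (starts at byte 0)
Byte[4]=5D: 1-byte ASCII. cp=U+005D
Byte[5]=E8: 3-byte lead, need 2 cont bytes. acc=0x8
Byte[6]=A9: continuation. acc=(acc<<6)|0x29=0x229
Byte[7]=81: continuation. acc=(acc<<6)|0x01=0x8A41
Completed: cp=U+8A41 (starts at byte 5)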